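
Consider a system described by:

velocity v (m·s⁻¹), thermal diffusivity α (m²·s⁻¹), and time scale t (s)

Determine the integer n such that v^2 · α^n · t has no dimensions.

Balance the L exponent: (2)·n from α, plus 2·(1) + (0) = 2 from the rest, must sum to zero.
2n + 2 = 0, so n = -1.

-1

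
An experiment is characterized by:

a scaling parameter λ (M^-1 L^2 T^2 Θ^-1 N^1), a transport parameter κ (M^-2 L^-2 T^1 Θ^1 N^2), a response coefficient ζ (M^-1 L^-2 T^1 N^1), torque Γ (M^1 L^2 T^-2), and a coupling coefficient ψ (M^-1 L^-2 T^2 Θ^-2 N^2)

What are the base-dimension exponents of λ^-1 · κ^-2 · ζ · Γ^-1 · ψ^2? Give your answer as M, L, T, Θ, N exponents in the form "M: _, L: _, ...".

Collect each base-dimension exponent across the product:
  M: −(-1) − 2·(-2) + (-1) − (1) + 2·(-1) = 1
  L: −(2) − 2·(-2) + (-2) − (2) + 2·(-2) = -6
  T: −(2) − 2·(1) + (1) − (-2) + 2·(2) = 3
  Θ: −(-1) − 2·(1) + (0) − (0) + 2·(-2) = -5
  N: −(1) − 2·(2) + (1) − (0) + 2·(2) = 0
So the dimensions are [M L⁻⁶ T³ Θ⁻⁵].

M: 1, L: -6, T: 3, Θ: -5, N: 0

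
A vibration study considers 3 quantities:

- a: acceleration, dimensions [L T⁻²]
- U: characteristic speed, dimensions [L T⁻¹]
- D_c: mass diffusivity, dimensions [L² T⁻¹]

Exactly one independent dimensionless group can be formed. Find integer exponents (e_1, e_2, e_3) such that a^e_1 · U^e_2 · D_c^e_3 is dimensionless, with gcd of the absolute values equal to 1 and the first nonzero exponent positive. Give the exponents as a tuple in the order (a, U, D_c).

L: e_1·(1) + e_2·(1) + e_3·(2) = 0
T: e_1·(-2) + e_2·(-1) + e_3·(-1) = 0
Solving this homogeneous linear system for the smallest-integer solution (first nonzero entry positive) gives (1, -3, 1).

(1, -3, 1)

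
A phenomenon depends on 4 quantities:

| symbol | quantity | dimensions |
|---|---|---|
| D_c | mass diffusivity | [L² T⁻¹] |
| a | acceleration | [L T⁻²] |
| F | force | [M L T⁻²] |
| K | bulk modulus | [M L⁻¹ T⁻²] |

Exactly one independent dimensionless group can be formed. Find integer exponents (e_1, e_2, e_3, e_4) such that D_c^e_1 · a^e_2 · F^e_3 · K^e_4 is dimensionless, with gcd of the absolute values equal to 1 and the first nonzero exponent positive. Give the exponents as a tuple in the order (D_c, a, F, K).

M: e_1·(0) + e_2·(0) + e_3·(1) + e_4·(1) = 0
L: e_1·(2) + e_2·(1) + e_3·(1) + e_4·(-1) = 0
T: e_1·(-1) + e_2·(-2) + e_3·(-2) + e_4·(-2) = 0
Solving this homogeneous linear system for the smallest-integer solution (first nonzero entry positive) gives (4, -2, -3, 3).

(4, -2, -3, 3)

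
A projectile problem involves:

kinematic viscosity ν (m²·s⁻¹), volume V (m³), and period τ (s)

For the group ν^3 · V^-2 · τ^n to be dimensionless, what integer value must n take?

Balance the T exponent: (1)·n from τ, plus 3·(-1) − 2·(0) = -3 from the rest, must sum to zero.
n − 3 = 0, so n = 3.

3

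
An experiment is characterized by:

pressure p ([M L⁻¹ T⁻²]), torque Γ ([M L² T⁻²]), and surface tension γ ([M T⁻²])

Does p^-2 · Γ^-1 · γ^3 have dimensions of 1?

Sum the exponent of each base dimension across the product:
  M: −2·[p]_M − [Γ]_M + 3·[γ]_M = −2·(1) − (1) + 3·(1) = 0
  L: −2·[p]_L − [Γ]_L + 3·[γ]_L = −2·(-1) − (2) + 3·(0) = 0
  T: −2·[p]_T − [Γ]_T + 3·[γ]_T = −2·(-2) − (-2) + 3·(-2) = 0
All base exponents vanish — dimensionless.

yes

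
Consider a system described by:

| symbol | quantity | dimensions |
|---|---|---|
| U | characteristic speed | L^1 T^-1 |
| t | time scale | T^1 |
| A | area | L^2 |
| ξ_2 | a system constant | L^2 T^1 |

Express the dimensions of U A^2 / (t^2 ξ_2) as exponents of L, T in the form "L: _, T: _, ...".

L: 3, T: -4

Collect each base-dimension exponent across the product:
  L: (1) − 2·(0) + 2·(2) − (2) = 3
  T: (-1) − 2·(1) + 2·(0) − (1) = -4
So the dimensions are [L³ T⁻⁴].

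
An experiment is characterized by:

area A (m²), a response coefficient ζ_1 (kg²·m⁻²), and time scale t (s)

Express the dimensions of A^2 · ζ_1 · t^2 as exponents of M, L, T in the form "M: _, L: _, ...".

Collect each base-dimension exponent across the product:
  M: 2·(0) + (2) + 2·(0) = 2
  L: 2·(2) + (-2) + 2·(0) = 2
  T: 2·(0) + (0) + 2·(1) = 2
So the dimensions are [M² L² T²].

M: 2, L: 2, T: 2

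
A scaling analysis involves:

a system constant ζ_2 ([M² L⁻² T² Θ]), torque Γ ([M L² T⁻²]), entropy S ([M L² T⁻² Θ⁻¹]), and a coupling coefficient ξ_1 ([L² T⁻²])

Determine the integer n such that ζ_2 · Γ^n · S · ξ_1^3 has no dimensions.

-3

Balance the M exponent: (1)·n from Γ, plus (2) + (1) + 3·(0) = 3 from the rest, must sum to zero.
n + 3 = 0, so n = -3.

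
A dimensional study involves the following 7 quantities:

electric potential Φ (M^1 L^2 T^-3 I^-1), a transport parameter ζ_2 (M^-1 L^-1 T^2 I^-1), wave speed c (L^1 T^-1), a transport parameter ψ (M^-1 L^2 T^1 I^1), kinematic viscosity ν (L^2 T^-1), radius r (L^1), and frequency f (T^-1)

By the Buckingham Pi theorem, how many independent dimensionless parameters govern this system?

3

There are 7 variables and 4 base dimensions (M, L, T, I).
The dimension matrix has rank 4.
Independent dimensionless groups: 7 − 4 = 3.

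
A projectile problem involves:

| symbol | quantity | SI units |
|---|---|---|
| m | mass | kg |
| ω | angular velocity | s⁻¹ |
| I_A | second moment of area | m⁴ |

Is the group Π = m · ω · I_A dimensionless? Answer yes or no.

no

Sum the exponent of each base dimension across the product:
  M: [m]_M + [ω]_M + [I_A]_M = (1) + (0) + (0) = 1
  L: [m]_L + [ω]_L + [I_A]_L = (0) + (0) + (4) = 4
  T: [m]_T + [ω]_T + [I_A]_T = (0) + (-1) + (0) = -1
Net dimensions [M L⁴ T⁻¹] ≠ [1] — not dimensionless.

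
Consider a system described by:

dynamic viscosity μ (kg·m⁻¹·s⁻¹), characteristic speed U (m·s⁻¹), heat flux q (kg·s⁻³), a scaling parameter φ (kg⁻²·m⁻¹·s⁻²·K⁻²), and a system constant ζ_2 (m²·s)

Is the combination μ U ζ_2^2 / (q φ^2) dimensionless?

no

Sum the exponent of each base dimension across the product:
  M: [μ]_M + [U]_M − [q]_M − 2·[φ]_M + 2·[ζ_2]_M = (1) + (0) − (1) − 2·(-2) + 2·(0) = 4
  L: [μ]_L + [U]_L − [q]_L − 2·[φ]_L + 2·[ζ_2]_L = (-1) + (1) − (0) − 2·(-1) + 2·(2) = 6
  T: [μ]_T + [U]_T − [q]_T − 2·[φ]_T + 2·[ζ_2]_T = (-1) + (-1) − (-3) − 2·(-2) + 2·(1) = 7
  Θ: [μ]_Θ + [U]_Θ − [q]_Θ − 2·[φ]_Θ + 2·[ζ_2]_Θ = (0) + (0) − (0) − 2·(-2) + 2·(0) = 4
Net dimensions [M⁴ L⁶ T⁷ Θ⁴] ≠ [1] — not dimensionless.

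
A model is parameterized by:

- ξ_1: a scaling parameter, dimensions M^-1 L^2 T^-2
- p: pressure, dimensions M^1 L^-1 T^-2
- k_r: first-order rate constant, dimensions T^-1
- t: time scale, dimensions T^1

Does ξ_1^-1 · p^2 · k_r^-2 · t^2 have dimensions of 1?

no

Sum the exponent of each base dimension across the product:
  M: −[ξ_1]_M + 2·[p]_M − 2·[k_r]_M + 2·[t]_M = −(-1) + 2·(1) − 2·(0) + 2·(0) = 3
  L: −[ξ_1]_L + 2·[p]_L − 2·[k_r]_L + 2·[t]_L = −(2) + 2·(-1) − 2·(0) + 2·(0) = -4
  T: −[ξ_1]_T + 2·[p]_T − 2·[k_r]_T + 2·[t]_T = −(-2) + 2·(-2) − 2·(-1) + 2·(1) = 2
Net dimensions [M³ L⁻⁴ T²] ≠ [1] — not dimensionless.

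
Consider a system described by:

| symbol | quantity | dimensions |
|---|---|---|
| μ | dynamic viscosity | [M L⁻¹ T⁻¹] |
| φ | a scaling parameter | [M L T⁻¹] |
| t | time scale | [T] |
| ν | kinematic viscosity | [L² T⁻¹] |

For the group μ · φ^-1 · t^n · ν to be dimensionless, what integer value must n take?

1

Balance the T exponent: (1)·n from t, plus (-1) − (-1) + (-1) = -1 from the rest, must sum to zero.
n − 1 = 0, so n = 1.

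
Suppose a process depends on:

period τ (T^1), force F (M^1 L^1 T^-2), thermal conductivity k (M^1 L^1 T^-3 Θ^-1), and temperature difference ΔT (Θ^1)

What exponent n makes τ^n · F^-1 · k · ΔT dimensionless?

Balance the T exponent: (1)·n from τ, plus −(-2) + (-3) + (0) = -1 from the rest, must sum to zero.
n − 1 = 0, so n = 1.

1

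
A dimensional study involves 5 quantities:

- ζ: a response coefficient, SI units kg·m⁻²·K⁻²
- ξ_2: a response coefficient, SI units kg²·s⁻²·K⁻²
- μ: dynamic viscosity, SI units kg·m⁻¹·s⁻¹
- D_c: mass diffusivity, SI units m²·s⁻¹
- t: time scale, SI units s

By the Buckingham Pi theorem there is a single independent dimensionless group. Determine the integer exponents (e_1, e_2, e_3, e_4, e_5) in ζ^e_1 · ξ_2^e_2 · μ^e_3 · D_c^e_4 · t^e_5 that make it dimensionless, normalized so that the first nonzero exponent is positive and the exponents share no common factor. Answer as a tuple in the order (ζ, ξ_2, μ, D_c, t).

M: e_1·(1) + e_2·(2) + e_3·(1) + e_4·(0) + e_5·(0) = 0
L: e_1·(-2) + e_2·(0) + e_3·(-1) + e_4·(2) + e_5·(0) = 0
T: e_1·(0) + e_2·(-2) + e_3·(-1) + e_4·(-1) + e_5·(1) = 0
Θ: e_1·(-2) + e_2·(-2) + e_3·(0) + e_4·(0) + e_5·(0) = 0
Solving this homogeneous linear system for the smallest-integer solution (first nonzero entry positive) gives (2, -2, 2, 3, 1).

(2, -2, 2, 3, 1)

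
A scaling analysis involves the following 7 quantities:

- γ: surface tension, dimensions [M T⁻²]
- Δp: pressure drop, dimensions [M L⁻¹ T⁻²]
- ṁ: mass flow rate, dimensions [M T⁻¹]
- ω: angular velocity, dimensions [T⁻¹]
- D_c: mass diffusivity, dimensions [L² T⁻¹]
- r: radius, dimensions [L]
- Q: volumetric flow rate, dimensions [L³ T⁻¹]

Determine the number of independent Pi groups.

4

There are 7 variables and 3 base dimensions (M, L, T).
The dimension matrix has rank 3.
Independent dimensionless groups: 7 − 3 = 4.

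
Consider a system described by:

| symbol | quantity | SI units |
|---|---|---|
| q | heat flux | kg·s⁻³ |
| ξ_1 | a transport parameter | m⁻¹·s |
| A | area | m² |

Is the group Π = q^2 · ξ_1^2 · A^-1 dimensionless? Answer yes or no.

no

Sum the exponent of each base dimension across the product:
  M: 2·[q]_M + 2·[ξ_1]_M − [A]_M = 2·(1) + 2·(0) − (0) = 2
  L: 2·[q]_L + 2·[ξ_1]_L − [A]_L = 2·(0) + 2·(-1) − (2) = -4
  T: 2·[q]_T + 2·[ξ_1]_T − [A]_T = 2·(-3) + 2·(1) − (0) = -4
Net dimensions [M² L⁻⁴ T⁻⁴] ≠ [1] — not dimensionless.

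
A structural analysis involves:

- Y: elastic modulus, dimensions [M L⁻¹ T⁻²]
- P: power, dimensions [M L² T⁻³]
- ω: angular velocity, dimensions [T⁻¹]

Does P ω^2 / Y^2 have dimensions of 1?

no

Sum the exponent of each base dimension across the product:
  M: −2·[Y]_M + [P]_M + 2·[ω]_M = −2·(1) + (1) + 2·(0) = -1
  L: −2·[Y]_L + [P]_L + 2·[ω]_L = −2·(-1) + (2) + 2·(0) = 4
  T: −2·[Y]_T + [P]_T + 2·[ω]_T = −2·(-2) + (-3) + 2·(-1) = -1
Net dimensions [M⁻¹ L⁴ T⁻¹] ≠ [1] — not dimensionless.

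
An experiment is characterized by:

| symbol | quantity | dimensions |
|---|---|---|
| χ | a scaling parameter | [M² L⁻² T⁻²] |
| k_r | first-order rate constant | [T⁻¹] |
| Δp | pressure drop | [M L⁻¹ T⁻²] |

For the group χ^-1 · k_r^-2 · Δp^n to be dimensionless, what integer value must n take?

2

Balance the M exponent: (1)·n from Δp, plus −(2) − 2·(0) = -2 from the rest, must sum to zero.
n − 2 = 0, so n = 2.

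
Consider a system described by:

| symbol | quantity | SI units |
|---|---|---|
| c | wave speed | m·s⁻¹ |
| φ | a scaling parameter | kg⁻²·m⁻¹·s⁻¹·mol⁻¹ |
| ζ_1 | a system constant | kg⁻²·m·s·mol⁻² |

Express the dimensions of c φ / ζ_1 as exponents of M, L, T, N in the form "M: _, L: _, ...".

Collect each base-dimension exponent across the product:
  M: (0) + (-2) − (-2) = 0
  L: (1) + (-1) − (1) = -1
  T: (-1) + (-1) − (1) = -3
  N: (0) + (-1) − (-2) = 1
So the dimensions are [L⁻¹ T⁻³ N].

M: 0, L: -1, T: -3, N: 1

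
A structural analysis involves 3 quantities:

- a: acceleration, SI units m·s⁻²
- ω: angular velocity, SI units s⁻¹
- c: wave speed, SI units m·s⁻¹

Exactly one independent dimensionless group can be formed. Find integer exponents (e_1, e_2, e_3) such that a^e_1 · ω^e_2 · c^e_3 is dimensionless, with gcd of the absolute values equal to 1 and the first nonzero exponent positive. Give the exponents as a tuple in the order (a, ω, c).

L: e_1·(1) + e_2·(0) + e_3·(1) = 0
T: e_1·(-2) + e_2·(-1) + e_3·(-1) = 0
Solving this homogeneous linear system for the smallest-integer solution (first nonzero entry positive) gives (1, -1, -1).

(1, -1, -1)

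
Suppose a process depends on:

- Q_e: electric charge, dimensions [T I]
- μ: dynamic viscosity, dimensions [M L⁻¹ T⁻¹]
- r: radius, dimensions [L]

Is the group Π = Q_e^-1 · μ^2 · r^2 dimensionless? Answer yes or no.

Sum the exponent of each base dimension across the product:
  M: −[Q_e]_M + 2·[μ]_M + 2·[r]_M = −(0) + 2·(1) + 2·(0) = 2
  L: −[Q_e]_L + 2·[μ]_L + 2·[r]_L = −(0) + 2·(-1) + 2·(1) = 0
  T: −[Q_e]_T + 2·[μ]_T + 2·[r]_T = −(1) + 2·(-1) + 2·(0) = -3
  I: −[Q_e]_I + 2·[μ]_I + 2·[r]_I = −(1) + 2·(0) + 2·(0) = -1
Net dimensions [M² T⁻³ I⁻¹] ≠ [1] — not dimensionless.

no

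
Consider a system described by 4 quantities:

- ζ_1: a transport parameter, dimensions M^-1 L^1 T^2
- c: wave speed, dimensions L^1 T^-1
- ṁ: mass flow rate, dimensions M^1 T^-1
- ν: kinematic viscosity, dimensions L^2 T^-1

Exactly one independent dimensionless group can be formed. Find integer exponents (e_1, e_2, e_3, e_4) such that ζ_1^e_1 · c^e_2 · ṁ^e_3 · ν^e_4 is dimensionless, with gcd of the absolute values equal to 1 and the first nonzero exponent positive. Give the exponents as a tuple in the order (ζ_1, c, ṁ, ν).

M: e_1·(-1) + e_2·(0) + e_3·(1) + e_4·(0) = 0
L: e_1·(1) + e_2·(1) + e_3·(0) + e_4·(2) = 0
T: e_1·(2) + e_2·(-1) + e_3·(-1) + e_4·(-1) = 0
Solving this homogeneous linear system for the smallest-integer solution (first nonzero entry positive) gives (1, 3, 1, -2).

(1, 3, 1, -2)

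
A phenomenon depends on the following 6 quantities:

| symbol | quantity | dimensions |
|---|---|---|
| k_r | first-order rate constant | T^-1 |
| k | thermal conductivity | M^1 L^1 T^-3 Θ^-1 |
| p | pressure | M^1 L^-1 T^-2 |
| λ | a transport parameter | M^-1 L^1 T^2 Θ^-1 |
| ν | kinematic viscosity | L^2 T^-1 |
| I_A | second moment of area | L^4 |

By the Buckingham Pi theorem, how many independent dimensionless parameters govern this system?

There are 6 variables and 4 base dimensions (M, L, T, Θ).
The dimension matrix has rank 4.
Independent dimensionless groups: 6 − 4 = 2.

2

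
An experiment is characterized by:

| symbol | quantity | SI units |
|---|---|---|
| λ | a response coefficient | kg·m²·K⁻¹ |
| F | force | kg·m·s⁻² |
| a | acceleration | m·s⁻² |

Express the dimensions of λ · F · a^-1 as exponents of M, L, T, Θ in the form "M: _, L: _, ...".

Collect each base-dimension exponent across the product:
  M: (1) + (1) − (0) = 2
  L: (2) + (1) − (1) = 2
  T: (0) + (-2) − (-2) = 0
  Θ: (-1) + (0) − (0) = -1
So the dimensions are [M² L² Θ⁻¹].

M: 2, L: 2, T: 0, Θ: -1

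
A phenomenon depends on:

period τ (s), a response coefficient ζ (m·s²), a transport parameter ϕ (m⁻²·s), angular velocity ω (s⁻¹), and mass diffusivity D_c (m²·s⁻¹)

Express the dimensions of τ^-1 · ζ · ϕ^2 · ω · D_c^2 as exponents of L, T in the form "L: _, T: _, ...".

Collect each base-dimension exponent across the product:
  L: −(0) + (1) + 2·(-2) + (0) + 2·(2) = 1
  T: −(1) + (2) + 2·(1) + (-1) + 2·(-1) = 0
So the dimensions are [L].

L: 1, T: 0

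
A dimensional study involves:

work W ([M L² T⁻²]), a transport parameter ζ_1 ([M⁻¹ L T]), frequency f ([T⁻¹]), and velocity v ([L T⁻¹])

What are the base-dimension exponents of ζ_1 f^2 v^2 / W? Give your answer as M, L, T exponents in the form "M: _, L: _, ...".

M: -2, L: 1, T: -1

Collect each base-dimension exponent across the product:
  M: −(1) + (-1) + 2·(0) + 2·(0) = -2
  L: −(2) + (1) + 2·(0) + 2·(1) = 1
  T: −(-2) + (1) + 2·(-1) + 2·(-1) = -1
So the dimensions are [M⁻² L T⁻¹].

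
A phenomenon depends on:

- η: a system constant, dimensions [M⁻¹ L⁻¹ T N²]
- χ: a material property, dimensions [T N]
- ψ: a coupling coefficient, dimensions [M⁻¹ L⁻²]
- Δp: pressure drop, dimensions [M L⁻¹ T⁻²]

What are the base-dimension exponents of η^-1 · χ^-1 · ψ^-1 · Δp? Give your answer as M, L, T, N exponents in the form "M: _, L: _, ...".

M: 3, L: 2, T: -4, N: -3

Collect each base-dimension exponent across the product:
  M: −(-1) − (0) − (-1) + (1) = 3
  L: −(-1) − (0) − (-2) + (-1) = 2
  T: −(1) − (1) − (0) + (-2) = -4
  N: −(2) − (1) − (0) + (0) = -3
So the dimensions are [M³ L² T⁻⁴ N⁻³].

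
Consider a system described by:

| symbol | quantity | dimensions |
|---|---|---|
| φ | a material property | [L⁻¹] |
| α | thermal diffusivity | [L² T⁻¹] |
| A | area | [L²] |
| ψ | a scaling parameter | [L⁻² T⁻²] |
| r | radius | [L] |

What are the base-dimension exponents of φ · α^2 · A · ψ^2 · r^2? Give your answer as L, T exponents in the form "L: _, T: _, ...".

L: 3, T: -6

Collect each base-dimension exponent across the product:
  L: (-1) + 2·(2) + (2) + 2·(-2) + 2·(1) = 3
  T: (0) + 2·(-1) + (0) + 2·(-2) + 2·(0) = -6
So the dimensions are [L³ T⁻⁶].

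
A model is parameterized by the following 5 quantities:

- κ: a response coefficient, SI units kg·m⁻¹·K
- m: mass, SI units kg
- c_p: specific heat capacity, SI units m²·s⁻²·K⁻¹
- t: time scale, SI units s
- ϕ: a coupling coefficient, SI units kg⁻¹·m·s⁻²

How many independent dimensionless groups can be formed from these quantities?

There are 5 variables and 4 base dimensions (M, L, T, Θ).
The dimension matrix has rank 4.
Independent dimensionless groups: 5 − 4 = 1.

1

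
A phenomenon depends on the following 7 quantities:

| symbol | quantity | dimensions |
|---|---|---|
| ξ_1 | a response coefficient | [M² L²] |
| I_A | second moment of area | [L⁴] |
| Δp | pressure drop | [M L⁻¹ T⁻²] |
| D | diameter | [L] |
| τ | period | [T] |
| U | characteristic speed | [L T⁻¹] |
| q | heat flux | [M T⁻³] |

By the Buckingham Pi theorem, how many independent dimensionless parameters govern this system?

There are 7 variables and 3 base dimensions (M, L, T).
The dimension matrix has rank 3.
Independent dimensionless groups: 7 − 3 = 4.

4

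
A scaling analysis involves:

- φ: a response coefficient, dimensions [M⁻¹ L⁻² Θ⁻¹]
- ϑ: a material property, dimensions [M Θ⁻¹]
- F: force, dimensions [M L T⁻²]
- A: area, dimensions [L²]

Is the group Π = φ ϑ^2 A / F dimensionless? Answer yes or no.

no

Sum the exponent of each base dimension across the product:
  M: [φ]_M + 2·[ϑ]_M − [F]_M + [A]_M = (-1) + 2·(1) − (1) + (0) = 0
  L: [φ]_L + 2·[ϑ]_L − [F]_L + [A]_L = (-2) + 2·(0) − (1) + (2) = -1
  T: [φ]_T + 2·[ϑ]_T − [F]_T + [A]_T = (0) + 2·(0) − (-2) + (0) = 2
  Θ: [φ]_Θ + 2·[ϑ]_Θ − [F]_Θ + [A]_Θ = (-1) + 2·(-1) − (0) + (0) = -3
Net dimensions [L⁻¹ T² Θ⁻³] ≠ [1] — not dimensionless.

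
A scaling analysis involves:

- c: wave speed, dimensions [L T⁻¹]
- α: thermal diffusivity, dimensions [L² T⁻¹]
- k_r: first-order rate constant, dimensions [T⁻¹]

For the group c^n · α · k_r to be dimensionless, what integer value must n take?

Balance the L exponent: (1)·n from c, plus (2) + (0) = 2 from the rest, must sum to zero.
n + 2 = 0, so n = -2.

-2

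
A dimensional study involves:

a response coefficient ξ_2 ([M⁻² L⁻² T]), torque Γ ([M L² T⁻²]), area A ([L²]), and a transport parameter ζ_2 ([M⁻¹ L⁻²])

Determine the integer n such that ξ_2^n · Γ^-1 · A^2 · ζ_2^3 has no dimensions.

Balance the M exponent: (-2)·n from ξ_2, plus −(1) + 2·(0) + 3·(-1) = -4 from the rest, must sum to zero.
-2n − 4 = 0, so n = -2.

-2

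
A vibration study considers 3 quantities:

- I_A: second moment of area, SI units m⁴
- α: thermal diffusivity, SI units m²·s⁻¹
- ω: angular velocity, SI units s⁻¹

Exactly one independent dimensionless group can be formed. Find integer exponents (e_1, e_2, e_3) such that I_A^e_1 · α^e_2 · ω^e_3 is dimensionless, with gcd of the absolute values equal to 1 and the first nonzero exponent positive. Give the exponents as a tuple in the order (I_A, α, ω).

L: e_1·(4) + e_2·(2) + e_3·(0) = 0
T: e_1·(0) + e_2·(-1) + e_3·(-1) = 0
Solving this homogeneous linear system for the smallest-integer solution (first nonzero entry positive) gives (1, -2, 2).

(1, -2, 2)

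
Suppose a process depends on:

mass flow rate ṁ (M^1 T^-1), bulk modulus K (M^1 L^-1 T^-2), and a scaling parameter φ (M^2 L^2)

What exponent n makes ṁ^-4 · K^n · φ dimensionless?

2

Balance the M exponent: (1)·n from K, plus −4·(1) + (2) = -2 from the rest, must sum to zero.
n − 2 = 0, so n = 2.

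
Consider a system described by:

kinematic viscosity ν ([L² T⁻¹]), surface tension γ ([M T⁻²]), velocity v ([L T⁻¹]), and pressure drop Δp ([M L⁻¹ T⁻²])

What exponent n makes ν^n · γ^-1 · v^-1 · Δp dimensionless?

Balance the L exponent: (2)·n from ν, plus −(0) − (1) + (-1) = -2 from the rest, must sum to zero.
2n − 2 = 0, so n = 1.

1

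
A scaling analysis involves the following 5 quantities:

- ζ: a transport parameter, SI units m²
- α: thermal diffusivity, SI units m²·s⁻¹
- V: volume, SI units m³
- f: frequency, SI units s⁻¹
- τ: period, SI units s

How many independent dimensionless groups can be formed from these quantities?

3

There are 5 variables and 2 base dimensions (L, T).
The dimension matrix has rank 2.
Independent dimensionless groups: 5 − 2 = 3.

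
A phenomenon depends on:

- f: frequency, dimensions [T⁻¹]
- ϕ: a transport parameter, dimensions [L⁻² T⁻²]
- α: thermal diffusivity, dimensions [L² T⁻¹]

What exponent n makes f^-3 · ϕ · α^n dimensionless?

1

Balance the L exponent: (2)·n from α, plus −3·(0) + (-2) = -2 from the rest, must sum to zero.
2n − 2 = 0, so n = 1.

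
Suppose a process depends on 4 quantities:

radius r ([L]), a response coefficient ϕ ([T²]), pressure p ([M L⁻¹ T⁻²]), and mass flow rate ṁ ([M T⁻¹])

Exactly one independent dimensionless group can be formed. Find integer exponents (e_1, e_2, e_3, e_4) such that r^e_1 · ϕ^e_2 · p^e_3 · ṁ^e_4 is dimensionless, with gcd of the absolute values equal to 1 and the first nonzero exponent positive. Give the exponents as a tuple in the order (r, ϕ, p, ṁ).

(2, 1, 2, -2)

M: e_1·(0) + e_2·(0) + e_3·(1) + e_4·(1) = 0
L: e_1·(1) + e_2·(0) + e_3·(-1) + e_4·(0) = 0
T: e_1·(0) + e_2·(2) + e_3·(-2) + e_4·(-1) = 0
Solving this homogeneous linear system for the smallest-integer solution (first nonzero entry positive) gives (2, 1, 2, -2).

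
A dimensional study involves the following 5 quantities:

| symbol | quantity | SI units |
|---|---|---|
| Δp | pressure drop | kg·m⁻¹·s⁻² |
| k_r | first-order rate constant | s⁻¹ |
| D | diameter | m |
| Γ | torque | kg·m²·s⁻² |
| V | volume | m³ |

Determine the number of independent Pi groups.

2

There are 5 variables and 3 base dimensions (M, L, T).
The dimension matrix has rank 3.
Independent dimensionless groups: 5 − 3 = 2.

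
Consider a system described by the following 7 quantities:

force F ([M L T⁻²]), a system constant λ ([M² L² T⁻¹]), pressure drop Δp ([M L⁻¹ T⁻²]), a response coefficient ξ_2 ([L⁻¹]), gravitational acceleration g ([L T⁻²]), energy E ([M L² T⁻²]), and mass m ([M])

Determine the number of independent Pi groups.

4

There are 7 variables and 3 base dimensions (M, L, T).
The dimension matrix has rank 3.
Independent dimensionless groups: 7 − 3 = 4.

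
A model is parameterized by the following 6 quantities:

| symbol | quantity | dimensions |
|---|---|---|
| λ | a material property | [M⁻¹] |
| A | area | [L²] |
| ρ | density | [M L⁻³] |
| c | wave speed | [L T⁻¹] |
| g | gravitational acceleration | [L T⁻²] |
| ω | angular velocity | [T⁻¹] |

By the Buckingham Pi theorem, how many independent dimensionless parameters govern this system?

There are 6 variables and 3 base dimensions (M, L, T).
The dimension matrix has rank 3.
Independent dimensionless groups: 6 − 3 = 3.

3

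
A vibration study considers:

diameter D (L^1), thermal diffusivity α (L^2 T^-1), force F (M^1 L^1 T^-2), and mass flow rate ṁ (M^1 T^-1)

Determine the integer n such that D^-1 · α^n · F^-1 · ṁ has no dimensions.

1

Balance the L exponent: (2)·n from α, plus −(1) − (1) + (0) = -2 from the rest, must sum to zero.
2n − 2 = 0, so n = 1.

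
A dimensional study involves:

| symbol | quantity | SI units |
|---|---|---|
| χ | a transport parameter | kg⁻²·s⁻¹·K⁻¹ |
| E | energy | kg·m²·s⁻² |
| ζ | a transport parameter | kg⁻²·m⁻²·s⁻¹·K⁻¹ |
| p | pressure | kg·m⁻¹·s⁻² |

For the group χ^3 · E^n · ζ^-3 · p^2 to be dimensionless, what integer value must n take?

Balance the M exponent: (1)·n from E, plus 3·(-2) − 3·(-2) + 2·(1) = 2 from the rest, must sum to zero.
n + 2 = 0, so n = -2.

-2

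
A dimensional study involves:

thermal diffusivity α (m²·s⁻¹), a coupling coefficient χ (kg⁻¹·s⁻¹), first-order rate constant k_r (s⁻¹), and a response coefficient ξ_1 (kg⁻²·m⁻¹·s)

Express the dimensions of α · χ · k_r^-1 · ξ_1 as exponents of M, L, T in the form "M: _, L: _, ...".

Collect each base-dimension exponent across the product:
  M: (0) + (-1) − (0) + (-2) = -3
  L: (2) + (0) − (0) + (-1) = 1
  T: (-1) + (-1) − (-1) + (1) = 0
So the dimensions are [M⁻³ L].

M: -3, L: 1, T: 0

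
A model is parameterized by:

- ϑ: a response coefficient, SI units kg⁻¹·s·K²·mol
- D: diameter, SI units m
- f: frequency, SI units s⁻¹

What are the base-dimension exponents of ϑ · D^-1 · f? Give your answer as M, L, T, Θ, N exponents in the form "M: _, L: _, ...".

Collect each base-dimension exponent across the product:
  M: (-1) − (0) + (0) = -1
  L: (0) − (1) + (0) = -1
  T: (1) − (0) + (-1) = 0
  Θ: (2) − (0) + (0) = 2
  N: (1) − (0) + (0) = 1
So the dimensions are [M⁻¹ L⁻¹ Θ² N].

M: -1, L: -1, T: 0, Θ: 2, N: 1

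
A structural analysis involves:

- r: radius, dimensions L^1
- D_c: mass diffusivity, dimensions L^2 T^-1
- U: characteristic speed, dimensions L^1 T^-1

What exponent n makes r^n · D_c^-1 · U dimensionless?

1

Balance the L exponent: (1)·n from r, plus −(2) + (1) = -1 from the rest, must sum to zero.
n − 1 = 0, so n = 1.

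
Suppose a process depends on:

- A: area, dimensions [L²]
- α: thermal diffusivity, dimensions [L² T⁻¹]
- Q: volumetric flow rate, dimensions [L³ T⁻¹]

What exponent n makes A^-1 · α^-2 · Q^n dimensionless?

Balance the L exponent: (3)·n from Q, plus −(2) − 2·(2) = -6 from the rest, must sum to zero.
3n − 6 = 0, so n = 2.

2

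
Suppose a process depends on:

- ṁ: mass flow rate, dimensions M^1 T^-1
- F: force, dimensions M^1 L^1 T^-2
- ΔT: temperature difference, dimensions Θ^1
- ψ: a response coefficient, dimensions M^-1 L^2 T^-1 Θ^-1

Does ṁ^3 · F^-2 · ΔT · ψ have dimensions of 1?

Sum the exponent of each base dimension across the product:
  M: 3·[ṁ]_M − 2·[F]_M + [ΔT]_M + [ψ]_M = 3·(1) − 2·(1) + (0) + (-1) = 0
  L: 3·[ṁ]_L − 2·[F]_L + [ΔT]_L + [ψ]_L = 3·(0) − 2·(1) + (0) + (2) = 0
  T: 3·[ṁ]_T − 2·[F]_T + [ΔT]_T + [ψ]_T = 3·(-1) − 2·(-2) + (0) + (-1) = 0
  Θ: 3·[ṁ]_Θ − 2·[F]_Θ + [ΔT]_Θ + [ψ]_Θ = 3·(0) − 2·(0) + (1) + (-1) = 0
All base exponents vanish — dimensionless.

yes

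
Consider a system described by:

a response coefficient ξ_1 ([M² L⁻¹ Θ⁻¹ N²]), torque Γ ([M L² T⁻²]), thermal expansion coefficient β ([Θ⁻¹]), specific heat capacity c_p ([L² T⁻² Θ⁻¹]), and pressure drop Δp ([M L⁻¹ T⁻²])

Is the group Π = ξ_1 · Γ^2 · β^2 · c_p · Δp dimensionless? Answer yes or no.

Sum the exponent of each base dimension across the product:
  M: [ξ_1]_M + 2·[Γ]_M + 2·[β]_M + [c_p]_M + [Δp]_M = (2) + 2·(1) + 2·(0) + (0) + (1) = 5
  L: [ξ_1]_L + 2·[Γ]_L + 2·[β]_L + [c_p]_L + [Δp]_L = (-1) + 2·(2) + 2·(0) + (2) + (-1) = 4
  T: [ξ_1]_T + 2·[Γ]_T + 2·[β]_T + [c_p]_T + [Δp]_T = (0) + 2·(-2) + 2·(0) + (-2) + (-2) = -8
  Θ: [ξ_1]_Θ + 2·[Γ]_Θ + 2·[β]_Θ + [c_p]_Θ + [Δp]_Θ = (-1) + 2·(0) + 2·(-1) + (-1) + (0) = -4
  N: [ξ_1]_N + 2·[Γ]_N + 2·[β]_N + [c_p]_N + [Δp]_N = (2) + 2·(0) + 2·(0) + (0) + (0) = 2
Net dimensions [M⁵ L⁴ T⁻⁸ Θ⁻⁴ N²] ≠ [1] — not dimensionless.

no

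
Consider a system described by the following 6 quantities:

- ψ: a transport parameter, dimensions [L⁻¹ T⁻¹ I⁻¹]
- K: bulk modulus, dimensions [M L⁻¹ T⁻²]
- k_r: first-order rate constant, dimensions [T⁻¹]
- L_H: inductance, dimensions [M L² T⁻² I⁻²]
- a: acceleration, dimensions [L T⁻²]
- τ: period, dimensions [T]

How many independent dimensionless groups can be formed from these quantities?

2

There are 6 variables and 4 base dimensions (M, L, T, I).
The dimension matrix has rank 4.
Independent dimensionless groups: 6 − 4 = 2.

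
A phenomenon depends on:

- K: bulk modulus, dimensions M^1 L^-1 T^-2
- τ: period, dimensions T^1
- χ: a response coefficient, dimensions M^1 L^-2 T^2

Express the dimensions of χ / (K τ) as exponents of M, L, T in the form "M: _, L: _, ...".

Collect each base-dimension exponent across the product:
  M: −(1) − (0) + (1) = 0
  L: −(-1) − (0) + (-2) = -1
  T: −(-2) − (1) + (2) = 3
So the dimensions are [L⁻¹ T³].

M: 0, L: -1, T: 3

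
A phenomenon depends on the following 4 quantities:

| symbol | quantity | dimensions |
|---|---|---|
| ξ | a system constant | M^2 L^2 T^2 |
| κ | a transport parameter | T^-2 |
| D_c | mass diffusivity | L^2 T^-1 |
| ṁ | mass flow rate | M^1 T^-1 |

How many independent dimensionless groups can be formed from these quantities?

1

There are 4 variables and 3 base dimensions (M, L, T).
The dimension matrix has rank 3.
Independent dimensionless groups: 4 − 3 = 1.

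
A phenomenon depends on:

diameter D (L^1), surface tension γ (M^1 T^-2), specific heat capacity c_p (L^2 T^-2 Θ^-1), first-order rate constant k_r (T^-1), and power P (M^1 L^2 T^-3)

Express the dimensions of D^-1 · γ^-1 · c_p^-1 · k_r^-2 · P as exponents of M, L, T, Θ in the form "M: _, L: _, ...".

Collect each base-dimension exponent across the product:
  M: −(0) − (1) − (0) − 2·(0) + (1) = 0
  L: −(1) − (0) − (2) − 2·(0) + (2) = -1
  T: −(0) − (-2) − (-2) − 2·(-1) + (-3) = 3
  Θ: −(0) − (0) − (-1) − 2·(0) + (0) = 1
So the dimensions are [L⁻¹ T³ Θ].

M: 0, L: -1, T: 3, Θ: 1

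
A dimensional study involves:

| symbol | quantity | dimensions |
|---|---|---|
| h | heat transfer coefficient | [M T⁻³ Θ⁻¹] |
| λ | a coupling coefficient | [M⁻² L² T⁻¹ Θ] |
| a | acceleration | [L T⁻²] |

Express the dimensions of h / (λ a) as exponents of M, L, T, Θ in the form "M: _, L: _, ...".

Collect each base-dimension exponent across the product:
  M: (1) − (-2) − (0) = 3
  L: (0) − (2) − (1) = -3
  T: (-3) − (-1) − (-2) = 0
  Θ: (-1) − (1) − (0) = -2
So the dimensions are [M³ L⁻³ Θ⁻²].

M: 3, L: -3, T: 0, Θ: -2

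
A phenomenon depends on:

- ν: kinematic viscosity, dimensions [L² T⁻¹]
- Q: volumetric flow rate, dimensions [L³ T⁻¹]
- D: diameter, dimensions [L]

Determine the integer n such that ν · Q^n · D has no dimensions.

-1

Balance the L exponent: (3)·n from Q, plus (2) + (1) = 3 from the rest, must sum to zero.
3n + 3 = 0, so n = -1.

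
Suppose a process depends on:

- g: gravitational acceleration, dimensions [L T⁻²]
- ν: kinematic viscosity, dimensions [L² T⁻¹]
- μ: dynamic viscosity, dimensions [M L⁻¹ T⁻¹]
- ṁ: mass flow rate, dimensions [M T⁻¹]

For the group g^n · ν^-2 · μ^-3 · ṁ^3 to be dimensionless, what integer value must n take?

1

Balance the L exponent: (1)·n from g, plus −2·(2) − 3·(-1) + 3·(0) = -1 from the rest, must sum to zero.
n − 1 = 0, so n = 1.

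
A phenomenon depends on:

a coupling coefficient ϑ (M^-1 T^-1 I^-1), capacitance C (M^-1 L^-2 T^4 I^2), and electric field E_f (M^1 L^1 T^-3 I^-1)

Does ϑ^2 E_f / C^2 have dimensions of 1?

no

Sum the exponent of each base dimension across the product:
  M: 2·[ϑ]_M − 2·[C]_M + [E_f]_M = 2·(-1) − 2·(-1) + (1) = 1
  L: 2·[ϑ]_L − 2·[C]_L + [E_f]_L = 2·(0) − 2·(-2) + (1) = 5
  T: 2·[ϑ]_T − 2·[C]_T + [E_f]_T = 2·(-1) − 2·(4) + (-3) = -13
  I: 2·[ϑ]_I − 2·[C]_I + [E_f]_I = 2·(-1) − 2·(2) + (-1) = -7
Net dimensions [M L⁵ T⁻¹³ I⁻⁷] ≠ [1] — not dimensionless.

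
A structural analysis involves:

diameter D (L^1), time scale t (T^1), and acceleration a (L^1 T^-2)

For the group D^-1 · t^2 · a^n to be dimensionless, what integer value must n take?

1

Balance the L exponent: (1)·n from a, plus −(1) + 2·(0) = -1 from the rest, must sum to zero.
n − 1 = 0, so n = 1.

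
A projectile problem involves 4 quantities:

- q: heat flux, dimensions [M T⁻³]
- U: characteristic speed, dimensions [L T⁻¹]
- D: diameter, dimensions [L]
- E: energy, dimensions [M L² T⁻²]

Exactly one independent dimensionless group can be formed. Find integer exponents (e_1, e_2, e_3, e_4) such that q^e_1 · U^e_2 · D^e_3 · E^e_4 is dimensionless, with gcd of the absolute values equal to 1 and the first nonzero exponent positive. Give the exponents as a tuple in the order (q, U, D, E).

M: e_1·(1) + e_2·(0) + e_3·(0) + e_4·(1) = 0
L: e_1·(0) + e_2·(1) + e_3·(1) + e_4·(2) = 0
T: e_1·(-3) + e_2·(-1) + e_3·(0) + e_4·(-2) = 0
Solving this homogeneous linear system for the smallest-integer solution (first nonzero entry positive) gives (1, -1, 3, -1).

(1, -1, 3, -1)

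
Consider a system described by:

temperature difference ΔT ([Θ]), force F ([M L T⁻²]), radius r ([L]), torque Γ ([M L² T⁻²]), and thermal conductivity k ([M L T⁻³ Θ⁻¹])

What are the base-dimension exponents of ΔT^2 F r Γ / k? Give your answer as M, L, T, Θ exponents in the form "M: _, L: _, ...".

M: 1, L: 3, T: -1, Θ: 3

Collect each base-dimension exponent across the product:
  M: 2·(0) + (1) + (0) + (1) − (1) = 1
  L: 2·(0) + (1) + (1) + (2) − (1) = 3
  T: 2·(0) + (-2) + (0) + (-2) − (-3) = -1
  Θ: 2·(1) + (0) + (0) + (0) − (-1) = 3
So the dimensions are [M L³ T⁻¹ Θ³].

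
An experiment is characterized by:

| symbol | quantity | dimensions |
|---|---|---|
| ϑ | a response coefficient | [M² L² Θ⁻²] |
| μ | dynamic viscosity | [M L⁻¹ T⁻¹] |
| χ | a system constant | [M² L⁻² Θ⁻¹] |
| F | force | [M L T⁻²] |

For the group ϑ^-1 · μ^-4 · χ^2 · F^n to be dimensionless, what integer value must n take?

Balance the M exponent: (1)·n from F, plus −(2) − 4·(1) + 2·(2) = -2 from the rest, must sum to zero.
n − 2 = 0, so n = 2.

2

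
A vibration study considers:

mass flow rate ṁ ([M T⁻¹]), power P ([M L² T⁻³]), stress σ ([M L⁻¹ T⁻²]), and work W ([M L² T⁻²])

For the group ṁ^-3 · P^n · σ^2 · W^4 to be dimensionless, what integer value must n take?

Balance the M exponent: (1)·n from P, plus −3·(1) + 2·(1) + 4·(1) = 3 from the rest, must sum to zero.
n + 3 = 0, so n = -3.

-3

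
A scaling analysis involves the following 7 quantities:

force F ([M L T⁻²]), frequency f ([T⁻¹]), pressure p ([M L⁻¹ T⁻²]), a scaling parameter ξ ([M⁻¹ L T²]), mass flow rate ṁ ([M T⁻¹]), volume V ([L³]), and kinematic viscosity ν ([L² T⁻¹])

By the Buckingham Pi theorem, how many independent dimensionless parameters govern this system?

4

There are 7 variables and 3 base dimensions (M, L, T).
The dimension matrix has rank 3.
Independent dimensionless groups: 7 − 3 = 4.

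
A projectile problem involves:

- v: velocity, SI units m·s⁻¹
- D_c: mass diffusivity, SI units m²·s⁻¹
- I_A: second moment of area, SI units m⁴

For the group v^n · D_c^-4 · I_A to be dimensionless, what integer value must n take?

4

Balance the L exponent: (1)·n from v, plus −4·(2) + (4) = -4 from the rest, must sum to zero.
n − 4 = 0, so n = 4.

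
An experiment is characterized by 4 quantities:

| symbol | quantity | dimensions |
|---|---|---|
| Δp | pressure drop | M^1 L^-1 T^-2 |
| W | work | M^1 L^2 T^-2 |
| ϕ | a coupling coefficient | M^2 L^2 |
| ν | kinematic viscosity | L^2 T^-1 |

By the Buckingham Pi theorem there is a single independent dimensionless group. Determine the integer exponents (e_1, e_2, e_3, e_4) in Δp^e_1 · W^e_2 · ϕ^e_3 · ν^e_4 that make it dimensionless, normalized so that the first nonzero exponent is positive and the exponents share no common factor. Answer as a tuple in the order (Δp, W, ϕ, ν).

(2, -4, 1, 4)

M: e_1·(1) + e_2·(1) + e_3·(2) + e_4·(0) = 0
L: e_1·(-1) + e_2·(2) + e_3·(2) + e_4·(2) = 0
T: e_1·(-2) + e_2·(-2) + e_3·(0) + e_4·(-1) = 0
Solving this homogeneous linear system for the smallest-integer solution (first nonzero entry positive) gives (2, -4, 1, 4).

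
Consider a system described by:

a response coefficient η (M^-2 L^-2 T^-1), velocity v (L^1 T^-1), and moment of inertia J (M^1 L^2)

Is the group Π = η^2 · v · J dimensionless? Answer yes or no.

no

Sum the exponent of each base dimension across the product:
  M: 2·[η]_M + [v]_M + [J]_M = 2·(-2) + (0) + (1) = -3
  L: 2·[η]_L + [v]_L + [J]_L = 2·(-2) + (1) + (2) = -1
  T: 2·[η]_T + [v]_T + [J]_T = 2·(-1) + (-1) + (0) = -3
Net dimensions [M⁻³ L⁻¹ T⁻³] ≠ [1] — not dimensionless.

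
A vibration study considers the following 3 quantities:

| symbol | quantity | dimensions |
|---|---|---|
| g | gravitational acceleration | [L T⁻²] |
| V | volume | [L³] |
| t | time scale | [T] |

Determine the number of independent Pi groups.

1

There are 3 variables and 2 base dimensions (L, T).
The dimension matrix has rank 2.
Independent dimensionless groups: 3 − 2 = 1.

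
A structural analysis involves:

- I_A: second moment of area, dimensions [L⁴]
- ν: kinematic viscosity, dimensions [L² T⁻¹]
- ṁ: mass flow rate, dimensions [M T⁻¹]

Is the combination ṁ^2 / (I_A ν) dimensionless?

no

Sum the exponent of each base dimension across the product:
  M: −[I_A]_M − [ν]_M + 2·[ṁ]_M = −(0) − (0) + 2·(1) = 2
  L: −[I_A]_L − [ν]_L + 2·[ṁ]_L = −(4) − (2) + 2·(0) = -6
  T: −[I_A]_T − [ν]_T + 2·[ṁ]_T = −(0) − (-1) + 2·(-1) = -1
Net dimensions [M² L⁻⁶ T⁻¹] ≠ [1] — not dimensionless.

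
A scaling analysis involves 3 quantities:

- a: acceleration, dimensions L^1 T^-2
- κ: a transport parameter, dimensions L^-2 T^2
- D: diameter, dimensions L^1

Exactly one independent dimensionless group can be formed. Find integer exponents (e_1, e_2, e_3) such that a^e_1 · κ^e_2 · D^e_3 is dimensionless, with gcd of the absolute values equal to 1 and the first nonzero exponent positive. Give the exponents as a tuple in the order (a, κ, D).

L: e_1·(1) + e_2·(-2) + e_3·(1) = 0
T: e_1·(-2) + e_2·(2) + e_3·(0) = 0
Solving this homogeneous linear system for the smallest-integer solution (first nonzero entry positive) gives (1, 1, 1).

(1, 1, 1)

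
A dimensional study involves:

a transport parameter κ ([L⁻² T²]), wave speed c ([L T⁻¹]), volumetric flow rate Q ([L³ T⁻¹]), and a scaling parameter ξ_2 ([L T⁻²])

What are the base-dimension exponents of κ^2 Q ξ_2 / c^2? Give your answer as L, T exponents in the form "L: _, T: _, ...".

L: -2, T: 3

Collect each base-dimension exponent across the product:
  L: 2·(-2) − 2·(1) + (3) + (1) = -2
  T: 2·(2) − 2·(-1) + (-1) + (-2) = 3
So the dimensions are [L⁻² T³].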